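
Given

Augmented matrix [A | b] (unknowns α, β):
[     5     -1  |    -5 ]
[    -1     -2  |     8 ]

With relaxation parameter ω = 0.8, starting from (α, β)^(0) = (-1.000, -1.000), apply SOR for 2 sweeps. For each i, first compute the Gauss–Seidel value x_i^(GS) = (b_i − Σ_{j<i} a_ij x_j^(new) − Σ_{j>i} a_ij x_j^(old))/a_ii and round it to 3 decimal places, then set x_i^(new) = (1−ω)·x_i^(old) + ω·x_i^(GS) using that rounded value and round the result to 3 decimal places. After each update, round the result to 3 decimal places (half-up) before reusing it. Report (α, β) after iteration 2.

(-1.502, -3.186)

Iteration 1:
  α: GS value = (-5 - (-1)·-1.000) / (5) = -1.200;  α ← (1−ω)·-1.000 + ω·-1.200 = -1.160
  β: GS value = (8 - (-1)·-1.160) / (-2) = -3.420;  β ← (1−ω)·-1.000 + ω·-3.420 = -2.936
Iteration 2:
  α: GS value = (-5 - (-1)·-2.936) / (5) = -1.587;  α ← (1−ω)·-1.160 + ω·-1.587 = -1.502
  β: GS value = (8 - (-1)·-1.502) / (-2) = -3.249;  β ← (1−ω)·-2.936 + ω·-3.249 = -3.186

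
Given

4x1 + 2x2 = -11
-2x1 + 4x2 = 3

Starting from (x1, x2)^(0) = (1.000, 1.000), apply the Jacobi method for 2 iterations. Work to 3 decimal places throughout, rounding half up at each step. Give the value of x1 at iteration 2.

Iteration 1:
  x1 = (-11 - (2)·1.000) / (4) = -3.250
  x2 = (3 - (-2)·1.000) / (4) = 1.250
Iteration 2:
  x1 = (-11 - (2)·1.250) / (4) = -3.375
  x2 = (3 - (-2)·-3.250) / (4) = -0.875

-3.375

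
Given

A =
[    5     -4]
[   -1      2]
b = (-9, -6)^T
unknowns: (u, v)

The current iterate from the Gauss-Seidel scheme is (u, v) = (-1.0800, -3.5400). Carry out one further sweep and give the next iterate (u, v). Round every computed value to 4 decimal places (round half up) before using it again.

One sweep:
  u = (-9 - (-4)·-3.5400) / (5) = -4.6320
  v = (-6 - (-1)·-4.6320) / (2) = -5.3160

(-4.6320, -5.3160)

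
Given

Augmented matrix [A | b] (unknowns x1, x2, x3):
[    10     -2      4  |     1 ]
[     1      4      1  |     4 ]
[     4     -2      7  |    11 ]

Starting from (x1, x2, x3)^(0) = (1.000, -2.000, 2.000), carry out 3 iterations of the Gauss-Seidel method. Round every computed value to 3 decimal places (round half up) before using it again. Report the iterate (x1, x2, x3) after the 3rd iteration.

Iteration 1:
  x1 = (1 - (-2)·-2.000 - (4)·2.000) / (10) = -1.100
  x2 = (4 - (1)·-1.100 - (1)·2.000) / (4) = 0.775
  x3 = (11 - (4)·-1.100 - (-2)·0.775) / (7) = 2.421
Iteration 2:
  x1 = (1 - (-2)·0.775 - (4)·2.421) / (10) = -0.713
  x2 = (4 - (1)·-0.713 - (1)·2.421) / (4) = 0.573
  x3 = (11 - (4)·-0.713 - (-2)·0.573) / (7) = 2.143
Iteration 3:
  x1 = (1 - (-2)·0.573 - (4)·2.143) / (10) = -0.643
  x2 = (4 - (1)·-0.643 - (1)·2.143) / (4) = 0.625
  x3 = (11 - (4)·-0.643 - (-2)·0.625) / (7) = 2.117

(-0.643, 0.625, 2.117)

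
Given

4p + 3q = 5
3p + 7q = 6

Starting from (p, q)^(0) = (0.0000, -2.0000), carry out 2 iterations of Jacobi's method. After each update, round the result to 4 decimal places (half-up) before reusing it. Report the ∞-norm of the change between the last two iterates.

Iteration 1:
  p = (5 - (3)·-2.0000) / (4) = 2.7500
  q = (6 - (3)·0.0000) / (7) = 0.8571
Iteration 2:
  p = (5 - (3)·0.8571) / (4) = 0.6072
  q = (6 - (3)·2.7500) / (7) = -0.3214
Change: (-2.1428, -1.1785) → max |·| = 2.1428

2.1428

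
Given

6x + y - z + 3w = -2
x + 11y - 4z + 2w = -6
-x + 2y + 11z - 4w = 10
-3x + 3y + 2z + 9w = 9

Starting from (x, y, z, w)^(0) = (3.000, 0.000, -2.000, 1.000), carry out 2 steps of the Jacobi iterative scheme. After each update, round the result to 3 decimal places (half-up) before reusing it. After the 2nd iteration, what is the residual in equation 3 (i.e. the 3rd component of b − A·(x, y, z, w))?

Iteration 1:
  x = (-2 - (1)·0.000 - (-1)·-2.000 - (3)·1.000) / (6) = -1.167
  y = (-6 - (1)·3.000 - (-4)·-2.000 - (2)·1.000) / (11) = -1.727
  z = (10 - (-1)·3.000 - (2)·0.000 - (-4)·1.000) / (11) = 1.545
  w = (9 - (-3)·3.000 - (3)·0.000 - (2)·-2.000) / (9) = 2.444
Iteration 2:
  x = (-2 - (1)·-1.727 - (-1)·1.545 - (3)·2.444) / (6) = -1.010
  y = (-6 - (1)·-1.167 - (-4)·1.545 - (2)·2.444) / (11) = -0.322
  z = (10 - (-1)·-1.167 - (2)·-1.727 - (-4)·2.444) / (11) = 2.006
  w = (9 - (-3)·-1.167 - (3)·-1.727 - (2)·1.545) / (9) = 0.843
Residual b − A·x = (3.859, 4.890, -9.060, -4.663)

-9.060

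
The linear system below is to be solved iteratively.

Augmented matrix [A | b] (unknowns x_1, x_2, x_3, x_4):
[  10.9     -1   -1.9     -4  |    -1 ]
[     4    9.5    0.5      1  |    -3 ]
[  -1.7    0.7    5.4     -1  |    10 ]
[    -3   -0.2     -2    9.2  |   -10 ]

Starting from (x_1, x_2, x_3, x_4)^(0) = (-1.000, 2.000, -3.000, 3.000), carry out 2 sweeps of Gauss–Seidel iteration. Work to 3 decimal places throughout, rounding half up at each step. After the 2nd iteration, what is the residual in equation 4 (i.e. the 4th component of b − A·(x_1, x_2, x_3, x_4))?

-0.004

Iteration 1:
  x_1 = (-1 - (-1)·2.000 - (-1.9)·-3.000 - (-4)·3.000) / (10.9) = 0.670
  x_2 = (-3 - (4)·0.670 - (0.5)·-3.000 - (1)·3.000) / (9.5) = -0.756
  x_3 = (10 - (-1.7)·0.670 - (0.7)·-0.756 - (-1)·3.000) / (5.4) = 2.716
  x_4 = (-10 - (-3)·0.670 - (-0.2)·-0.756 - (-2)·2.716) / (9.2) = -0.294
Iteration 2:
  x_1 = (-1 - (-1)·-0.756 - (-1.9)·2.716 - (-4)·-0.294) / (10.9) = 0.204
  x_2 = (-3 - (4)·0.204 - (0.5)·2.716 - (1)·-0.294) / (9.5) = -0.514
  x_3 = (10 - (-1.7)·0.204 - (0.7)·-0.514 - (-1)·-0.294) / (5.4) = 1.928
  x_4 = (-10 - (-3)·0.204 - (-0.2)·-0.514 - (-2)·1.928) / (9.2) = -0.612
Residual b − A·x = (-2.522, 0.715, -0.317, -0.004)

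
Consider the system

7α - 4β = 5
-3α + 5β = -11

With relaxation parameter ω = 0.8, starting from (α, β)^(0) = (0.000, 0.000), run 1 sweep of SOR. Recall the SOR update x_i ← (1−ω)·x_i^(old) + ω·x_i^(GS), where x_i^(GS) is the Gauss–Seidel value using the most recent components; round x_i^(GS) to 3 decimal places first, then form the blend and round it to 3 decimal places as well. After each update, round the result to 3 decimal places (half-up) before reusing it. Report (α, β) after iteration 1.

(0.571, -1.486)

Iteration 1:
  α: GS value = (5 - (-4)·0.000) / (7) = 0.714;  α ← (1−ω)·0.000 + ω·0.714 = 0.571
  β: GS value = (-11 - (-3)·0.571) / (5) = -1.857;  β ← (1−ω)·0.000 + ω·-1.857 = -1.486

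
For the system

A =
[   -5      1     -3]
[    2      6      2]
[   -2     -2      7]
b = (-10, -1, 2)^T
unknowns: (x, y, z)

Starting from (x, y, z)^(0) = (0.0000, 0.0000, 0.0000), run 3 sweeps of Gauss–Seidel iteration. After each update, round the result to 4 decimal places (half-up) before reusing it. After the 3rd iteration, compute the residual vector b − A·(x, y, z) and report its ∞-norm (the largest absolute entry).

0.0752

Iteration 1:
  x = (-10 - (1)·0.0000 - (-3)·0.0000) / (-5) = 2.0000
  y = (-1 - (2)·2.0000 - (2)·0.0000) / (6) = -0.8333
  z = (2 - (-2)·2.0000 - (-2)·-0.8333) / (7) = 0.6191
Iteration 2:
  x = (-10 - (1)·-0.8333 - (-3)·0.6191) / (-5) = 1.4619
  y = (-1 - (2)·1.4619 - (2)·0.6191) / (6) = -0.8603
  z = (2 - (-2)·1.4619 - (-2)·-0.8603) / (7) = 0.4576
Iteration 3:
  x = (-10 - (1)·-0.8603 - (-3)·0.4576) / (-5) = 1.5534
  y = (-1 - (2)·1.5534 - (2)·0.4576) / (6) = -0.8370
  z = (2 - (-2)·1.5534 - (-2)·-0.8370) / (7) = 0.4904
Residual b − A·x = (0.0752, -0.0656, 0.0000); ∞-norm = 0.0752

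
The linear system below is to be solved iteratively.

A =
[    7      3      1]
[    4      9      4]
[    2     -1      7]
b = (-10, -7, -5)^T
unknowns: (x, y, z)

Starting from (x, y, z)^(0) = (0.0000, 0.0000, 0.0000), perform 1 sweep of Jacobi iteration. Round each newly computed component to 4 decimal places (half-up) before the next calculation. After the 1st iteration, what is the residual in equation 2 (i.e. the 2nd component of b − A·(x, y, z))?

8.5718

Iteration 1:
  x = (-10 - (3)·0.0000 - (1)·0.0000) / (7) = -1.4286
  y = (-7 - (4)·0.0000 - (4)·0.0000) / (9) = -0.7778
  z = (-5 - (2)·0.0000 - (-1)·0.0000) / (7) = -0.7143
Residual b − A·x = (3.0479, 8.5718, 2.0795)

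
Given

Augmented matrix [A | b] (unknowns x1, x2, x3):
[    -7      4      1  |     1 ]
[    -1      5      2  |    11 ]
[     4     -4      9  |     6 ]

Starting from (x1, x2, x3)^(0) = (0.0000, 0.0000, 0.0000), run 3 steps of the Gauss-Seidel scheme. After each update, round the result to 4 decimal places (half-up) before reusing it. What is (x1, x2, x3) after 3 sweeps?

(1.0037, 2.0541, 1.1335)

Iteration 1:
  x1 = (1 - (4)·0.0000 - (1)·0.0000) / (-7) = -0.1429
  x2 = (11 - (-1)·-0.1429 - (2)·0.0000) / (5) = 2.1714
  x3 = (6 - (4)·-0.1429 - (-4)·2.1714) / (9) = 1.6952
Iteration 2:
  x1 = (1 - (4)·2.1714 - (1)·1.6952) / (-7) = 1.3401
  x2 = (11 - (-1)·1.3401 - (2)·1.6952) / (5) = 1.7899
  x3 = (6 - (4)·1.3401 - (-4)·1.7899) / (9) = 0.8666
Iteration 3:
  x1 = (1 - (4)·1.7899 - (1)·0.8666) / (-7) = 1.0037
  x2 = (11 - (-1)·1.0037 - (2)·0.8666) / (5) = 2.0541
  x3 = (6 - (4)·1.0037 - (-4)·2.0541) / (9) = 1.1335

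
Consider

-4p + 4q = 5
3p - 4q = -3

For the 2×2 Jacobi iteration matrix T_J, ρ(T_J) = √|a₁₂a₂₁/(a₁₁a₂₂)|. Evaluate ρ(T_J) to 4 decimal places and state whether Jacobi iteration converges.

a₁₂a₂₁/(a₁₁a₂₂) = (4)·(3) / ((-4)·(-4)) = 0.750000
ρ = √|0.750000| = √0.750000 = 0.8660
ρ < 1, so Jacobi converges

0.8660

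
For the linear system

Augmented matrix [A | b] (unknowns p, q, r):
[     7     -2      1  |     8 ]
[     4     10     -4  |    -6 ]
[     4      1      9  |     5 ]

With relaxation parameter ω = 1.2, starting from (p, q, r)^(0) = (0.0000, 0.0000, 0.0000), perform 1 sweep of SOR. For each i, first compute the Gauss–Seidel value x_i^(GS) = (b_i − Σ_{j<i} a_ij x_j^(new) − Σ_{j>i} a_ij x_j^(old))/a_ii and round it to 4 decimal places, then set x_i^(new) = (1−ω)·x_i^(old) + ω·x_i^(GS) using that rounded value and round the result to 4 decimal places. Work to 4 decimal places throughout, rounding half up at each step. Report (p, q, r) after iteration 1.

(1.3715, -1.3783, 0.1189)

Iteration 1:
  p: GS value = (8 - (-2)·0.0000 - (1)·0.0000) / (7) = 1.1429;  p ← (1−ω)·0.0000 + ω·1.1429 = 1.3715
  q: GS value = (-6 - (4)·1.3715 - (-4)·0.0000) / (10) = -1.1486;  q ← (1−ω)·0.0000 + ω·-1.1486 = -1.3783
  r: GS value = (5 - (4)·1.3715 - (1)·-1.3783) / (9) = 0.0991;  r ← (1−ω)·0.0000 + ω·0.0991 = 0.1189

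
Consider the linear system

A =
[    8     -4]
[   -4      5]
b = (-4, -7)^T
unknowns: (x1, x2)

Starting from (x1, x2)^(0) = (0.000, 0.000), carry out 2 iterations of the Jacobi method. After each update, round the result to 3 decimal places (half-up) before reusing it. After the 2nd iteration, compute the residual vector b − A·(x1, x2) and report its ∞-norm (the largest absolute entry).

Iteration 1:
  x1 = (-4 - (-4)·0.000) / (8) = -0.500
  x2 = (-7 - (-4)·0.000) / (5) = -1.400
Iteration 2:
  x1 = (-4 - (-4)·-1.400) / (8) = -1.200
  x2 = (-7 - (-4)·-0.500) / (5) = -1.800
Residual b − A·x = (-1.600, -2.800); ∞-norm = 2.800

2.800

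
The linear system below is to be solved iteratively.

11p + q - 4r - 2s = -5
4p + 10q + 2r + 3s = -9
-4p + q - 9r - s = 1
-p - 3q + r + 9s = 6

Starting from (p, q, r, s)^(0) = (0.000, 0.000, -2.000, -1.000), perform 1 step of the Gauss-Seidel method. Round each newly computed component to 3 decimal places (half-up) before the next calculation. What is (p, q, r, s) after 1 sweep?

Iteration 1:
  p = (-5 - (1)·0.000 - (-4)·-2.000 - (-2)·-1.000) / (11) = -1.364
  q = (-9 - (4)·-1.364 - (2)·-2.000 - (3)·-1.000) / (10) = 0.346
  r = (1 - (-4)·-1.364 - (1)·0.346 - (-1)·-1.000) / (-9) = 0.645
  s = (6 - (-1)·-1.364 - (-3)·0.346 - (1)·0.645) / (9) = 0.559

(-1.364, 0.346, 0.645, 0.559)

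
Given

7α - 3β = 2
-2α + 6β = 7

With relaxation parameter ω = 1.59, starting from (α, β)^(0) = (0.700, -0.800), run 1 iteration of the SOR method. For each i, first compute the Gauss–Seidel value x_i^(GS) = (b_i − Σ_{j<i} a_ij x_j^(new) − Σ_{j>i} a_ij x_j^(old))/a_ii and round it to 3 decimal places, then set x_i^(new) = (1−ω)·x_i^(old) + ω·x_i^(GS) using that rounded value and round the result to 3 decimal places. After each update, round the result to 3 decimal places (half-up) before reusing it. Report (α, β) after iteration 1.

Iteration 1:
  α: GS value = (2 - (-3)·-0.800) / (7) = -0.057;  α ← (1−ω)·0.700 + ω·-0.057 = -0.504
  β: GS value = (7 - (-2)·-0.504) / (6) = 0.999;  β ← (1−ω)·-0.800 + ω·0.999 = 2.060

(-0.504, 2.060)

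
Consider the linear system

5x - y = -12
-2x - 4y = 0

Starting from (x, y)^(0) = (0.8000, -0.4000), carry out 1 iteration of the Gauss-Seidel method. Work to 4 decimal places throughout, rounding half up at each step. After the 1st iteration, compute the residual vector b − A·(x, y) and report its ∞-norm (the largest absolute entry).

Iteration 1:
  x = (-12 - (-1)·-0.4000) / (5) = -2.4800
  y = (0 - (-2)·-2.4800) / (-4) = 1.2400
Residual b − A·x = (1.6400, 0.0000); ∞-norm = 1.6400

1.6400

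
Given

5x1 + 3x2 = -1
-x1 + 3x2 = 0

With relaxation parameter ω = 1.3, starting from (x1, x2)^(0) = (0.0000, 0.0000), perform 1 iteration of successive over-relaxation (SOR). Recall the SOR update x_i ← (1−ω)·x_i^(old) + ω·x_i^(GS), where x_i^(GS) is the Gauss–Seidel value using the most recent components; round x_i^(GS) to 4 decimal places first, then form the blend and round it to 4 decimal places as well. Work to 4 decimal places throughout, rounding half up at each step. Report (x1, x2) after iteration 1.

Iteration 1:
  x1: GS value = (-1 - (3)·0.0000) / (5) = -0.2000;  x1 ← (1−ω)·0.0000 + ω·-0.2000 = -0.2600
  x2: GS value = (0 - (-1)·-0.2600) / (3) = -0.0867;  x2 ← (1−ω)·0.0000 + ω·-0.0867 = -0.1127

(-0.2600, -0.1127)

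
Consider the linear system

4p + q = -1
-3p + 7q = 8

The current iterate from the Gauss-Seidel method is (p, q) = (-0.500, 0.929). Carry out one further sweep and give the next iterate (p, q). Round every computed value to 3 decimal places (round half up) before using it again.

(-0.482, 0.936)

One sweep:
  p = (-1 - (1)·0.929) / (4) = -0.482
  q = (8 - (-3)·-0.482) / (7) = 0.936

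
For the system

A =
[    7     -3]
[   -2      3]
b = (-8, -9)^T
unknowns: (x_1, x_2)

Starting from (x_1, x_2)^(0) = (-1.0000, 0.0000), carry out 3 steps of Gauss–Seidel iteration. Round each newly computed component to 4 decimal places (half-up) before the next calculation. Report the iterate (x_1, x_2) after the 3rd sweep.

Iteration 1:
  x_1 = (-8 - (-3)·0.0000) / (7) = -1.1429
  x_2 = (-9 - (-2)·-1.1429) / (3) = -3.7619
Iteration 2:
  x_1 = (-8 - (-3)·-3.7619) / (7) = -2.7551
  x_2 = (-9 - (-2)·-2.7551) / (3) = -4.8367
Iteration 3:
  x_1 = (-8 - (-3)·-4.8367) / (7) = -3.2157
  x_2 = (-9 - (-2)·-3.2157) / (3) = -5.1438

(-3.2157, -5.1438)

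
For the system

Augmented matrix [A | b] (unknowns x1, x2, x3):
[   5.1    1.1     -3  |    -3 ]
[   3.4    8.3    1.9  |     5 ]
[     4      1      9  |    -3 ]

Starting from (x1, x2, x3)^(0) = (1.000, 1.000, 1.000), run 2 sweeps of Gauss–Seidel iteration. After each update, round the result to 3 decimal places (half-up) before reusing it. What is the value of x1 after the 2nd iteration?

Iteration 1:
  x1 = (-3 - (1.1)·1.000 - (-3)·1.000) / (5.1) = -0.216
  x2 = (5 - (3.4)·-0.216 - (1.9)·1.000) / (8.3) = 0.462
  x3 = (-3 - (4)·-0.216 - (1)·0.462) / (9) = -0.289
Iteration 2:
  x1 = (-3 - (1.1)·0.462 - (-3)·-0.289) / (5.1) = -0.858
  x2 = (5 - (3.4)·-0.858 - (1.9)·-0.289) / (8.3) = 1.020
  x3 = (-3 - (4)·-0.858 - (1)·1.020) / (9) = -0.065

-0.858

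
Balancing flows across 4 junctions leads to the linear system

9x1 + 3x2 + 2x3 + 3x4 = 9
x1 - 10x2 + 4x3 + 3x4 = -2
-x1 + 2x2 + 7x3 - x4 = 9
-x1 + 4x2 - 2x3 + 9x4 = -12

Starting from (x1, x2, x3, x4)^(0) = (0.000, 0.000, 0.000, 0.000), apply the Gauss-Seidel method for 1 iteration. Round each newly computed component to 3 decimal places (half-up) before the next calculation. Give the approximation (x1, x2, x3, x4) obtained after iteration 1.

Iteration 1:
  x1 = (9 - (3)·0.000 - (2)·0.000 - (3)·0.000) / (9) = 1.000
  x2 = (-2 - (1)·1.000 - (4)·0.000 - (3)·0.000) / (-10) = 0.300
  x3 = (9 - (-1)·1.000 - (2)·0.300 - (-1)·0.000) / (7) = 1.343
  x4 = (-12 - (-1)·1.000 - (4)·0.300 - (-2)·1.343) / (9) = -1.057

(1.000, 0.300, 1.343, -1.057)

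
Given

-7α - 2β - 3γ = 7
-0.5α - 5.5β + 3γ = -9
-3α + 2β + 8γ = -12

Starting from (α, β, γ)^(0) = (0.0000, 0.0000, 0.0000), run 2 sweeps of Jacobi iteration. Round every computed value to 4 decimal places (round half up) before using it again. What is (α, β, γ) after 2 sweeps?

(-0.8247, 0.9091, -2.2841)

Iteration 1:
  α = (7 - (-2)·0.0000 - (-3)·0.0000) / (-7) = -1.0000
  β = (-9 - (-0.5)·0.0000 - (3)·0.0000) / (-5.5) = 1.6364
  γ = (-12 - (-3)·0.0000 - (2)·0.0000) / (8) = -1.5000
Iteration 2:
  α = (7 - (-2)·1.6364 - (-3)·-1.5000) / (-7) = -0.8247
  β = (-9 - (-0.5)·-1.0000 - (3)·-1.5000) / (-5.5) = 0.9091
  γ = (-12 - (-3)·-1.0000 - (2)·1.6364) / (8) = -2.2841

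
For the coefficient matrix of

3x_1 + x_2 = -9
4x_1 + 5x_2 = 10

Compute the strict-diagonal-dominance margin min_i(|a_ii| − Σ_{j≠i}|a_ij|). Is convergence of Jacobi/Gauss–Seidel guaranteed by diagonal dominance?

1

row 1: |3| − (1) = 2
row 2: |5| − (4) = 1
minimum over rows = 1 → strictly diagonally dominant (convergence guaranteed)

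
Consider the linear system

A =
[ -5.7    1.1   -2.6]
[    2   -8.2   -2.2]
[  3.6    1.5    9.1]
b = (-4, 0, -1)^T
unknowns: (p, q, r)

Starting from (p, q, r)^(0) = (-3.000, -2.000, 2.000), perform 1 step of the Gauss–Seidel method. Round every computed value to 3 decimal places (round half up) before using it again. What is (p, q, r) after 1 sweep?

(-0.596, -0.682, 0.238)

Iteration 1:
  p = (-4 - (1.1)·-2.000 - (-2.6)·2.000) / (-5.7) = -0.596
  q = (0 - (2)·-0.596 - (-2.2)·2.000) / (-8.2) = -0.682
  r = (-1 - (3.6)·-0.596 - (1.5)·-0.682) / (9.1) = 0.238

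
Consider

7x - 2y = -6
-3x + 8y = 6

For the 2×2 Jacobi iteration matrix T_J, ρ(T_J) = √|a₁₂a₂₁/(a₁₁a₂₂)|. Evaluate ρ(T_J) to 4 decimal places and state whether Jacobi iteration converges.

0.3273

a₁₂a₂₁/(a₁₁a₂₂) = (-2)·(-3) / ((7)·(8)) = 0.107143
ρ = √|0.107143| = √0.107143 = 0.3273
ρ < 1, so Jacobi converges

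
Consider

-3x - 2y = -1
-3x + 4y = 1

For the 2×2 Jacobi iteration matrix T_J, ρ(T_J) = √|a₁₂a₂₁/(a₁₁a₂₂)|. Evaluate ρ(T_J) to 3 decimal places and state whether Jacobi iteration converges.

a₁₂a₂₁/(a₁₁a₂₂) = (-2)·(-3) / ((-3)·(4)) = -0.500000
ρ = √|-0.500000| = √0.500000 = 0.707
ρ < 1, so Jacobi converges

0.707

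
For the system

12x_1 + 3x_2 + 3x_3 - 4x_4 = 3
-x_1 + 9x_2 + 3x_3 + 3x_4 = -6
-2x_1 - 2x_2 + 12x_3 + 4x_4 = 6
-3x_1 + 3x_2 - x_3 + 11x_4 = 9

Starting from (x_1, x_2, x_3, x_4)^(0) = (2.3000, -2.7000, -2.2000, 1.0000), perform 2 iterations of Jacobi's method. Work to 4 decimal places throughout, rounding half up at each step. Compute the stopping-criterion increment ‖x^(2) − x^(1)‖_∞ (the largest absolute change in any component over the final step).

Iteration 1:
  x_1 = (3 - (3)·-2.7000 - (3)·-2.2000 - (-4)·1.0000) / (12) = 1.8083
  x_2 = (-6 - (-1)·2.3000 - (3)·-2.2000 - (3)·1.0000) / (9) = -0.0111
  x_3 = (6 - (-2)·2.3000 - (-2)·-2.7000 - (4)·1.0000) / (12) = 0.1000
  x_4 = (9 - (-3)·2.3000 - (3)·-2.7000 - (-1)·-2.2000) / (11) = 1.9818
Iteration 2:
  x_1 = (3 - (3)·-0.0111 - (3)·0.1000 - (-4)·1.9818) / (12) = 0.8884
  x_2 = (-6 - (-1)·1.8083 - (3)·0.1000 - (3)·1.9818) / (9) = -1.1597
  x_3 = (6 - (-2)·1.8083 - (-2)·-0.0111 - (4)·1.9818) / (12) = 0.1389
  x_4 = (9 - (-3)·1.8083 - (3)·-0.0111 - (-1)·0.1000) / (11) = 1.3235
Change: (-0.9199, -1.1486, 0.0389, -0.6583) → max |·| = 1.1486

1.1486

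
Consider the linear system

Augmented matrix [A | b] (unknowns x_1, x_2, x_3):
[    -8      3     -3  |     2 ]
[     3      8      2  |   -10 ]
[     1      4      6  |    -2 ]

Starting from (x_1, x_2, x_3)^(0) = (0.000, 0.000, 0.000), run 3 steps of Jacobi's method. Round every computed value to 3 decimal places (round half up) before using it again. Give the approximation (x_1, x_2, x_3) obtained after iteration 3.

Iteration 1:
  x_1 = (2 - (3)·0.000 - (-3)·0.000) / (-8) = -0.250
  x_2 = (-10 - (3)·0.000 - (2)·0.000) / (8) = -1.250
  x_3 = (-2 - (1)·0.000 - (4)·0.000) / (6) = -0.333
Iteration 2:
  x_1 = (2 - (3)·-1.250 - (-3)·-0.333) / (-8) = -0.594
  x_2 = (-10 - (3)·-0.250 - (2)·-0.333) / (8) = -1.073
  x_3 = (-2 - (1)·-0.250 - (4)·-1.250) / (6) = 0.542
Iteration 3:
  x_1 = (2 - (3)·-1.073 - (-3)·0.542) / (-8) = -0.856
  x_2 = (-10 - (3)·-0.594 - (2)·0.542) / (8) = -1.163
  x_3 = (-2 - (1)·-0.594 - (4)·-1.073) / (6) = 0.481

(-0.856, -1.163, 0.481)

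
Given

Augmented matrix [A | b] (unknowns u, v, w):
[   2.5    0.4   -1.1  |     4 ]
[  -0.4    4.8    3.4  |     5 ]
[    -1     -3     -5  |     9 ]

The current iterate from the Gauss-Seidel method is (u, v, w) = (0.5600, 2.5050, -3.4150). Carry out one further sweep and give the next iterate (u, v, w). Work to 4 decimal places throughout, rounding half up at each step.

One sweep:
  u = (4 - (0.4)·2.5050 - (-1.1)·-3.4150) / (2.5) = -0.3034
  v = (5 - (-0.4)·-0.3034 - (3.4)·-3.4150) / (4.8) = 3.4353
  w = (9 - (-1)·-0.3034 - (-3)·3.4353) / (-5) = -3.8005

(-0.3034, 3.4353, -3.8005)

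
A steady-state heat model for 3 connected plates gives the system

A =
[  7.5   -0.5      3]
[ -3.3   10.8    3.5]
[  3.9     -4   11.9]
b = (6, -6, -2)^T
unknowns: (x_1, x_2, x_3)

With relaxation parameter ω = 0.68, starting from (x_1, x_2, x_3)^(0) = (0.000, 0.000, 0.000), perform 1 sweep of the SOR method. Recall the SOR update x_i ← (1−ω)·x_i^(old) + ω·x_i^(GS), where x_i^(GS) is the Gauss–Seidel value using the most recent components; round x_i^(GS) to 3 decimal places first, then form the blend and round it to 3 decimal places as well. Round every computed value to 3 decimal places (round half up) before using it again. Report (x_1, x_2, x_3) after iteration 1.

(0.544, -0.265, -0.296)

Iteration 1:
  x_1: GS value = (6 - (-0.5)·0.000 - (3)·0.000) / (7.5) = 0.800;  x_1 ← (1−ω)·0.000 + ω·0.800 = 0.544
  x_2: GS value = (-6 - (-3.3)·0.544 - (3.5)·0.000) / (10.8) = -0.389;  x_2 ← (1−ω)·0.000 + ω·-0.389 = -0.265
  x_3: GS value = (-2 - (3.9)·0.544 - (-4)·-0.265) / (11.9) = -0.435;  x_3 ← (1−ω)·0.000 + ω·-0.435 = -0.296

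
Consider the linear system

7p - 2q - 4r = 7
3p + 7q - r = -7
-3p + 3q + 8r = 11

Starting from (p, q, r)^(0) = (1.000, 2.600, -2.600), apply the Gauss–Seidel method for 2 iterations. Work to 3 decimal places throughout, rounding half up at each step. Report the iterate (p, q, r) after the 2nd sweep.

Iteration 1:
  p = (7 - (-2)·2.600 - (-4)·-2.600) / (7) = 0.257
  q = (-7 - (3)·0.257 - (-1)·-2.600) / (7) = -1.482
  r = (11 - (-3)·0.257 - (3)·-1.482) / (8) = 2.027
Iteration 2:
  p = (7 - (-2)·-1.482 - (-4)·2.027) / (7) = 1.735
  q = (-7 - (3)·1.735 - (-1)·2.027) / (7) = -1.454
  r = (11 - (-3)·1.735 - (3)·-1.454) / (8) = 2.571

(1.735, -1.454, 2.571)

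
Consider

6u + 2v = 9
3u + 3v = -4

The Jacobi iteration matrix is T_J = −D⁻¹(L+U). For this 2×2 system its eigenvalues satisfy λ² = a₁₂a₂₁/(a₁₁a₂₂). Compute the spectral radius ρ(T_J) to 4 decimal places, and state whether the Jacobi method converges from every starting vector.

a₁₂a₂₁/(a₁₁a₂₂) = (2)·(3) / ((6)·(3)) = 0.333333
ρ = √|0.333333| = √0.333333 = 0.5774
ρ < 1, so Jacobi converges

0.5774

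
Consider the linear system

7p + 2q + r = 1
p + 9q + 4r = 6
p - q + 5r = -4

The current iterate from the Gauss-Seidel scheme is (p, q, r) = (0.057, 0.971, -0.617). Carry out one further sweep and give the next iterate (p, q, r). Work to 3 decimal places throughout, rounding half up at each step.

(-0.046, 0.946, -0.602)

One sweep:
  p = (1 - (2)·0.971 - (1)·-0.617) / (7) = -0.046
  q = (6 - (1)·-0.046 - (4)·-0.617) / (9) = 0.946
  r = (-4 - (1)·-0.046 - (-1)·0.946) / (5) = -0.602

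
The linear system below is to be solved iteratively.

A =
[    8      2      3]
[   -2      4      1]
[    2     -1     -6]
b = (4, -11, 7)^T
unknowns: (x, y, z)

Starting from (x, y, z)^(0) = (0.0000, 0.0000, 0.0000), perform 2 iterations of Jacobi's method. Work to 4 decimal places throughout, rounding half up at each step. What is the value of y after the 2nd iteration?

-2.2083

Iteration 1:
  x = (4 - (2)·0.0000 - (3)·0.0000) / (8) = 0.5000
  y = (-11 - (-2)·0.0000 - (1)·0.0000) / (4) = -2.7500
  z = (7 - (2)·0.0000 - (-1)·0.0000) / (-6) = -1.1667
Iteration 2:
  x = (4 - (2)·-2.7500 - (3)·-1.1667) / (8) = 1.6250
  y = (-11 - (-2)·0.5000 - (1)·-1.1667) / (4) = -2.2083
  z = (7 - (2)·0.5000 - (-1)·-2.7500) / (-6) = -0.5417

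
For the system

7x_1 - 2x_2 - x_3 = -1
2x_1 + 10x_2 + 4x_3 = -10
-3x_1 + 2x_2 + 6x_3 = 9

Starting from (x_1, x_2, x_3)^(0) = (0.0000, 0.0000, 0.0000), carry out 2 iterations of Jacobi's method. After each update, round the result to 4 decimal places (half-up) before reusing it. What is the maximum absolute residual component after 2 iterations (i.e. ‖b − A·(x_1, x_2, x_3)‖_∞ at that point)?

0.9285

Iteration 1:
  x_1 = (-1 - (-2)·0.0000 - (-1)·0.0000) / (7) = -0.1429
  x_2 = (-10 - (2)·0.0000 - (4)·0.0000) / (10) = -1.0000
  x_3 = (9 - (-3)·0.0000 - (2)·0.0000) / (6) = 1.5000
Iteration 2:
  x_1 = (-1 - (-2)·-1.0000 - (-1)·1.5000) / (7) = -0.2143
  x_2 = (-10 - (2)·-0.1429 - (4)·1.5000) / (10) = -1.5714
  x_3 = (9 - (-3)·-0.1429 - (2)·-1.0000) / (6) = 1.7619
Residual b − A·x = (-0.8808, -0.9050, 0.9285); ∞-norm = 0.9285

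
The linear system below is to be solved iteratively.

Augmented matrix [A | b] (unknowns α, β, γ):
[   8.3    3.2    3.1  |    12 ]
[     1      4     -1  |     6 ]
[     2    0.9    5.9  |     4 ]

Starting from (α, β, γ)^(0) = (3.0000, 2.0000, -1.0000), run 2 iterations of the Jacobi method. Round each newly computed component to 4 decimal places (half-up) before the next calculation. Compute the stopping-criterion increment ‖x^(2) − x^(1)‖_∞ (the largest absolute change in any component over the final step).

Iteration 1:
  α = (12 - (3.2)·2.0000 - (3.1)·-1.0000) / (8.3) = 1.0482
  β = (6 - (1)·3.0000 - (-1)·-1.0000) / (4) = 0.5000
  γ = (4 - (2)·3.0000 - (0.9)·2.0000) / (5.9) = -0.6441
Iteration 2:
  α = (12 - (3.2)·0.5000 - (3.1)·-0.6441) / (8.3) = 1.4936
  β = (6 - (1)·1.0482 - (-1)·-0.6441) / (4) = 1.0769
  γ = (4 - (2)·1.0482 - (0.9)·0.5000) / (5.9) = 0.2464
Change: (0.4454, 0.5769, 0.8905) → max |·| = 0.8905

0.8905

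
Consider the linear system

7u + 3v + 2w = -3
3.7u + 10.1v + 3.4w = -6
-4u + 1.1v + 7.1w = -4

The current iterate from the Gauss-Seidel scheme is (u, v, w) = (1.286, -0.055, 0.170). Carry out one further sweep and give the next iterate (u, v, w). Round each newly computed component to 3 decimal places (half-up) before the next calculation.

One sweep:
  u = (-3 - (3)·-0.055 - (2)·0.170) / (7) = -0.454
  v = (-6 - (3.7)·-0.454 - (3.4)·0.170) / (10.1) = -0.485
  w = (-4 - (-4)·-0.454 - (1.1)·-0.485) / (7.1) = -0.744

(-0.454, -0.485, -0.744)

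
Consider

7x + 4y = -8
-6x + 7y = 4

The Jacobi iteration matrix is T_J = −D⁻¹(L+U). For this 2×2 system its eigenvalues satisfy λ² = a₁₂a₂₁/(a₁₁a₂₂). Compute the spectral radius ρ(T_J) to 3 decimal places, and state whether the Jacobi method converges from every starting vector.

0.700

a₁₂a₂₁/(a₁₁a₂₂) = (4)·(-6) / ((7)·(7)) = -0.489796
ρ = √|-0.489796| = √0.489796 = 0.700
ρ < 1, so Jacobi converges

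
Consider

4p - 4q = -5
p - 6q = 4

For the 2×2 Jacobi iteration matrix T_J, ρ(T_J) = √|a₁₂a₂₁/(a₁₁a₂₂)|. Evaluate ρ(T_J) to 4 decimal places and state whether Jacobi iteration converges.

0.4082

a₁₂a₂₁/(a₁₁a₂₂) = (-4)·(1) / ((4)·(-6)) = 0.166667
ρ = √|0.166667| = √0.166667 = 0.4082
ρ < 1, so Jacobi converges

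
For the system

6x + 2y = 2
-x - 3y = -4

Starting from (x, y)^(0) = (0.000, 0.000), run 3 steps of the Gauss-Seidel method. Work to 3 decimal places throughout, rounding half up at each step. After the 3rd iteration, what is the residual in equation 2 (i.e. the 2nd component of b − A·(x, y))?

0.000

Iteration 1:
  x = (2 - (2)·0.000) / (6) = 0.333
  y = (-4 - (-1)·0.333) / (-3) = 1.222
Iteration 2:
  x = (2 - (2)·1.222) / (6) = -0.074
  y = (-4 - (-1)·-0.074) / (-3) = 1.358
Iteration 3:
  x = (2 - (2)·1.358) / (6) = -0.119
  y = (-4 - (-1)·-0.119) / (-3) = 1.373
Residual b − A·x = (-0.032, 0.000)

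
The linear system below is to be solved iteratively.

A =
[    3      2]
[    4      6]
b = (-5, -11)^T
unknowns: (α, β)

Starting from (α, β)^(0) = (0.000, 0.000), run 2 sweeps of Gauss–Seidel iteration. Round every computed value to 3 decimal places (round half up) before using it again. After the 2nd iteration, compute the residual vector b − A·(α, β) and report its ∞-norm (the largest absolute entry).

Iteration 1:
  α = (-5 - (2)·0.000) / (3) = -1.667
  β = (-11 - (4)·-1.667) / (6) = -0.722
Iteration 2:
  α = (-5 - (2)·-0.722) / (3) = -1.185
  β = (-11 - (4)·-1.185) / (6) = -1.043
Residual b − A·x = (0.641, -0.002); ∞-norm = 0.641

0.641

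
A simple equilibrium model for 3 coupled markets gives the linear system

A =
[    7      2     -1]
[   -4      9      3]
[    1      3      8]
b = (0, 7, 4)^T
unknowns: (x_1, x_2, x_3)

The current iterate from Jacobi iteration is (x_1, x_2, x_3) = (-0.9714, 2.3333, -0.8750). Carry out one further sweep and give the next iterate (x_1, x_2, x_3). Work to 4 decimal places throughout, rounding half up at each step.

(-0.7917, 0.6377, -0.2536)

One sweep:
  x_1 = (0 - (2)·2.3333 - (-1)·-0.8750) / (7) = -0.7917
  x_2 = (7 - (-4)·-0.9714 - (3)·-0.8750) / (9) = 0.6377
  x_3 = (4 - (1)·-0.9714 - (3)·2.3333) / (8) = -0.2536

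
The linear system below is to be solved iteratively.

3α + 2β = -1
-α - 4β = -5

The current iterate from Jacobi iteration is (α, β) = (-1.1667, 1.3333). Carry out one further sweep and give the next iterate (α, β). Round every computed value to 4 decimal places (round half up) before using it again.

(-1.2222, 1.5417)

One sweep:
  α = (-1 - (2)·1.3333) / (3) = -1.2222
  β = (-5 - (-1)·-1.1667) / (-4) = 1.5417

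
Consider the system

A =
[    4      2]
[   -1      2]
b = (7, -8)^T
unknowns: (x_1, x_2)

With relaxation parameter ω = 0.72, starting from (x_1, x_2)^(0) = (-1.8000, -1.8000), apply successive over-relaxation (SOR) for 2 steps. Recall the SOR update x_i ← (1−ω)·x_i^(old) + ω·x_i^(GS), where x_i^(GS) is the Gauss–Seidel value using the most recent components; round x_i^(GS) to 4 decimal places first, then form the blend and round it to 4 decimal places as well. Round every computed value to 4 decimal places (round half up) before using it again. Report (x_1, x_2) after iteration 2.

(2.6894, -2.7178)

Iteration 1:
  x_1: GS value = (7 - (2)·-1.8000) / (4) = 2.6500;  x_1 ← (1−ω)·-1.8000 + ω·2.6500 = 1.4040
  x_2: GS value = (-8 - (-1)·1.4040) / (2) = -3.2980;  x_2 ← (1−ω)·-1.8000 + ω·-3.2980 = -2.8786
Iteration 2:
  x_1: GS value = (7 - (2)·-2.8786) / (4) = 3.1893;  x_1 ← (1−ω)·1.4040 + ω·3.1893 = 2.6894
  x_2: GS value = (-8 - (-1)·2.6894) / (2) = -2.6553;  x_2 ← (1−ω)·-2.8786 + ω·-2.6553 = -2.7178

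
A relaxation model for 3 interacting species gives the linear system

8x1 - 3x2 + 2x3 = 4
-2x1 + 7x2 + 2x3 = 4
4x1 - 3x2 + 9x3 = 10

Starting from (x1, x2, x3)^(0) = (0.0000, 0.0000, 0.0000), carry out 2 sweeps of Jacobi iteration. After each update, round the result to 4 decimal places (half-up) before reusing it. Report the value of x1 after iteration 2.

0.4365

Iteration 1:
  x1 = (4 - (-3)·0.0000 - (2)·0.0000) / (8) = 0.5000
  x2 = (4 - (-2)·0.0000 - (2)·0.0000) / (7) = 0.5714
  x3 = (10 - (4)·0.0000 - (-3)·0.0000) / (9) = 1.1111
Iteration 2:
  x1 = (4 - (-3)·0.5714 - (2)·1.1111) / (8) = 0.4365
  x2 = (4 - (-2)·0.5000 - (2)·1.1111) / (7) = 0.3968
  x3 = (10 - (4)·0.5000 - (-3)·0.5714) / (9) = 1.0794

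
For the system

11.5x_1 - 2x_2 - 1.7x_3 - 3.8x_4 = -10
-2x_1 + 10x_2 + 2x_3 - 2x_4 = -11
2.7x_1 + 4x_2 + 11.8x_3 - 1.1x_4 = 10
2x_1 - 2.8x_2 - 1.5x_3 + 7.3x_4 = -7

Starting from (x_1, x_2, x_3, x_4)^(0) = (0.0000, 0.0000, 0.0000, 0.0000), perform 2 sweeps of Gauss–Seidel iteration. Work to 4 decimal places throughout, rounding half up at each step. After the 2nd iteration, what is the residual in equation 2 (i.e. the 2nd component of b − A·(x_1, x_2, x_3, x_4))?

Iteration 1:
  x_1 = (-10 - (-2)·0.0000 - (-1.7)·0.0000 - (-3.8)·0.0000) / (11.5) = -0.8696
  x_2 = (-11 - (-2)·-0.8696 - (2)·0.0000 - (-2)·0.0000) / (10) = -1.2739
  x_3 = (10 - (2.7)·-0.8696 - (4)·-1.2739 - (-1.1)·0.0000) / (11.8) = 1.4783
  x_4 = (-7 - (2)·-0.8696 - (-2.8)·-1.2739 - (-1.5)·1.4783) / (7.3) = -0.9055
Iteration 2:
  x_1 = (-10 - (-2)·-1.2739 - (-1.7)·1.4783 - (-3.8)·-0.9055) / (11.5) = -1.1718
  x_2 = (-11 - (-2)·-1.1718 - (2)·1.4783 - (-2)·-0.9055) / (10) = -1.8111
  x_3 = (10 - (2.7)·-1.1718 - (4)·-1.8111 - (-1.1)·-0.9055) / (11.8) = 1.6451
  x_4 = (-7 - (2)·-1.1718 - (-2.8)·-1.8111 - (-1.5)·1.6451) / (7.3) = -0.9945
Residual b − A·x = (-1.1289, -0.5118, -0.0979, 0.0000)

-0.5118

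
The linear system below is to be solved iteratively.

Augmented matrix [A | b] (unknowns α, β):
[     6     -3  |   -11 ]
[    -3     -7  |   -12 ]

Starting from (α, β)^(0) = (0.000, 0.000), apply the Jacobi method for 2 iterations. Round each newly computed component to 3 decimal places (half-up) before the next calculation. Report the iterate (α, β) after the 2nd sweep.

Iteration 1:
  α = (-11 - (-3)·0.000) / (6) = -1.833
  β = (-12 - (-3)·0.000) / (-7) = 1.714
Iteration 2:
  α = (-11 - (-3)·1.714) / (6) = -0.976
  β = (-12 - (-3)·-1.833) / (-7) = 2.500

(-0.976, 2.500)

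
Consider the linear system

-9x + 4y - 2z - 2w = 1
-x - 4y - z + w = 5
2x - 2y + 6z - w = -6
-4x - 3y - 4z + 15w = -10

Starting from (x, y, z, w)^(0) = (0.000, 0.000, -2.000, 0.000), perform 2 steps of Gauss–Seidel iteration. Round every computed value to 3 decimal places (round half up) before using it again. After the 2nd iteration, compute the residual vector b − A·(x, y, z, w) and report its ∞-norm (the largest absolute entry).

0.621

Iteration 1:
  x = (1 - (4)·0.000 - (-2)·-2.000 - (-2)·0.000) / (-9) = 0.333
  y = (5 - (-1)·0.333 - (-1)·-2.000 - (1)·0.000) / (-4) = -0.833
  z = (-6 - (2)·0.333 - (-2)·-0.833 - (-1)·0.000) / (6) = -1.389
  w = (-10 - (-4)·0.333 - (-3)·-0.833 - (-4)·-1.389) / (15) = -1.115
Iteration 2:
  x = (1 - (4)·-0.833 - (-2)·-1.389 - (-2)·-1.115) / (-9) = 0.075
  y = (5 - (-1)·0.075 - (-1)·-1.389 - (1)·-1.115) / (-4) = -1.200
  z = (-6 - (2)·0.075 - (-2)·-1.200 - (-1)·-1.115) / (6) = -1.611
  w = (-10 - (-4)·0.075 - (-3)·-1.200 - (-4)·-1.611) / (15) = -1.316
Residual b − A·x = (0.621, -0.020, -0.200, -0.004); ∞-norm = 0.621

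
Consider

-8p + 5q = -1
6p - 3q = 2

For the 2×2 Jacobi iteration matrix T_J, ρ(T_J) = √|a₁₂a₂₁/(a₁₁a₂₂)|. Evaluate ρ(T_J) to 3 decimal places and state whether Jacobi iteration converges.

1.118

a₁₂a₂₁/(a₁₁a₂₂) = (5)·(6) / ((-8)·(-3)) = 1.250000
ρ = √|1.250000| = √1.250000 = 1.118
ρ > 1, so Jacobi diverges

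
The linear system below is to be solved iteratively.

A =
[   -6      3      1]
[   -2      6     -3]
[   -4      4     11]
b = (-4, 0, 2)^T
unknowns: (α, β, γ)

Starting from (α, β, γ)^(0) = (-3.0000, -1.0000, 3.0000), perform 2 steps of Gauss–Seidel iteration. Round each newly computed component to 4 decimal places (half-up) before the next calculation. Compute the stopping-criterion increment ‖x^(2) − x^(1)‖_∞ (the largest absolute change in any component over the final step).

Iteration 1:
  α = (-4 - (3)·-1.0000 - (1)·3.0000) / (-6) = 0.6667
  β = (0 - (-2)·0.6667 - (-3)·3.0000) / (6) = 1.7222
  γ = (2 - (-4)·0.6667 - (4)·1.7222) / (11) = -0.2020
Iteration 2:
  α = (-4 - (3)·1.7222 - (1)·-0.2020) / (-6) = 1.4941
  β = (0 - (-2)·1.4941 - (-3)·-0.2020) / (6) = 0.3970
  γ = (2 - (-4)·1.4941 - (4)·0.3970) / (11) = 0.5808
Change: (0.8274, -1.3252, 0.7828) → max |·| = 1.3252

1.3252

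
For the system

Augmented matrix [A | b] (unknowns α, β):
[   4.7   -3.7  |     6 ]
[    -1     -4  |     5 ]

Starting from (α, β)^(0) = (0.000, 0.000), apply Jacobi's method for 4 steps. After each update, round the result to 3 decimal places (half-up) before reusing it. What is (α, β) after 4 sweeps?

(0.235, -1.260)

Iteration 1:
  α = (6 - (-3.7)·0.000) / (4.7) = 1.277
  β = (5 - (-1)·0.000) / (-4) = -1.250
Iteration 2:
  α = (6 - (-3.7)·-1.250) / (4.7) = 0.293
  β = (5 - (-1)·1.277) / (-4) = -1.569
Iteration 3:
  α = (6 - (-3.7)·-1.569) / (4.7) = 0.041
  β = (5 - (-1)·0.293) / (-4) = -1.323
Iteration 4:
  α = (6 - (-3.7)·-1.323) / (4.7) = 0.235
  β = (5 - (-1)·0.041) / (-4) = -1.260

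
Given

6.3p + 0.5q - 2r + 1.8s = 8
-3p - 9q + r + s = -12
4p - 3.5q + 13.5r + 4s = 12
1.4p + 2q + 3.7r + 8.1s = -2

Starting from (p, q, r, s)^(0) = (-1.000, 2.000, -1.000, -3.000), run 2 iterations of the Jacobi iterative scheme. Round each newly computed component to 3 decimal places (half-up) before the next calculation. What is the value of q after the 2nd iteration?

Iteration 1:
  p = (8 - (0.5)·2.000 - (-2)·-1.000 - (1.8)·-3.000) / (6.3) = 1.651
  q = (-12 - (-3)·-1.000 - (1)·-1.000 - (1)·-3.000) / (-9) = 1.222
  r = (12 - (4)·-1.000 - (-3.5)·2.000 - (4)·-3.000) / (13.5) = 2.593
  s = (-2 - (1.4)·-1.000 - (2)·2.000 - (3.7)·-1.000) / (8.1) = -0.111
Iteration 2:
  p = (8 - (0.5)·1.222 - (-2)·2.593 - (1.8)·-0.111) / (6.3) = 2.028
  q = (-12 - (-3)·1.651 - (1)·2.593 - (1)·-0.111) / (-9) = 1.059
  r = (12 - (4)·1.651 - (-3.5)·1.222 - (4)·-0.111) / (13.5) = 0.749
  s = (-2 - (1.4)·1.651 - (2)·1.222 - (3.7)·2.593) / (8.1) = -2.018

1.059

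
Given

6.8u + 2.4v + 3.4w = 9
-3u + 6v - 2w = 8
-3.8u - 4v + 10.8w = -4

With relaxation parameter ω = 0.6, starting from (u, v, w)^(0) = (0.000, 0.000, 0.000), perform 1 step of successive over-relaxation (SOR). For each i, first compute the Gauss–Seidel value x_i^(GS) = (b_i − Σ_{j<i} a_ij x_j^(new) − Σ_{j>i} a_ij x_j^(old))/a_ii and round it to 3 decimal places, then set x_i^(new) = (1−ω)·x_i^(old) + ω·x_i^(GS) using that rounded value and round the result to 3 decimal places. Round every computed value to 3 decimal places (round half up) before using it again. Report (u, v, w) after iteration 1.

Iteration 1:
  u: GS value = (9 - (2.4)·0.000 - (3.4)·0.000) / (6.8) = 1.324;  u ← (1−ω)·0.000 + ω·1.324 = 0.794
  v: GS value = (8 - (-3)·0.794 - (-2)·0.000) / (6) = 1.730;  v ← (1−ω)·0.000 + ω·1.730 = 1.038
  w: GS value = (-4 - (-3.8)·0.794 - (-4)·1.038) / (10.8) = 0.293;  w ← (1−ω)·0.000 + ω·0.293 = 0.176

(0.794, 1.038, 0.176)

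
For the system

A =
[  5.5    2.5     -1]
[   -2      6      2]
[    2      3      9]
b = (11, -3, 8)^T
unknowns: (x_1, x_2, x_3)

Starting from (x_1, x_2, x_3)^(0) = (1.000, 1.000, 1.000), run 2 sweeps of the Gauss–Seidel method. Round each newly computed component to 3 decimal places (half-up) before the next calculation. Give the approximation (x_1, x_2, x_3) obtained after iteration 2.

(2.225, 0.045, 0.379)

Iteration 1:
  x_1 = (11 - (2.5)·1.000 - (-1)·1.000) / (5.5) = 1.727
  x_2 = (-3 - (-2)·1.727 - (2)·1.000) / (6) = -0.258
  x_3 = (8 - (2)·1.727 - (3)·-0.258) / (9) = 0.591
Iteration 2:
  x_1 = (11 - (2.5)·-0.258 - (-1)·0.591) / (5.5) = 2.225
  x_2 = (-3 - (-2)·2.225 - (2)·0.591) / (6) = 0.045
  x_3 = (8 - (2)·2.225 - (3)·0.045) / (9) = 0.379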